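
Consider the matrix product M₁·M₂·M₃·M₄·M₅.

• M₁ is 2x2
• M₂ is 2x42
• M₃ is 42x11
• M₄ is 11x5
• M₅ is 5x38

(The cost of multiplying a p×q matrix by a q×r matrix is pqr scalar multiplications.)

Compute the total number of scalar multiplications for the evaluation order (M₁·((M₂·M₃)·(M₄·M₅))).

4002

(M₂·M₃): 2×42 by 42×11 → 2×11, cost 2·42·11 = 924
(M₄·M₅): 11×5 by 5×38 → 11×38, cost 11·5·38 = 2090
((M₂·M₃)·(M₄·M₅)): 2×11 by 11×38 → 2×38, cost 2·11·38 = 836; cumulative 3850
(M₁·((M₂·M₃)·(M₄·M₅))): 2×2 by 2×38 → 2×38, cost 2·2·38 = 152; cumulative 4002
Total: 4002 scalar multiplications.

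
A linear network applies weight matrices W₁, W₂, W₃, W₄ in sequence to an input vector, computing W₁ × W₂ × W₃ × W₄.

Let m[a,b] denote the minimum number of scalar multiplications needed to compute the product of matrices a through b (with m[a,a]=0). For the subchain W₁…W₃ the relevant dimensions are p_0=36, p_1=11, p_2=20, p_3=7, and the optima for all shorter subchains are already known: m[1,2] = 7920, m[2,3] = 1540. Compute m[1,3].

4312

m[1,3] = min over k∈[1,2] of m[1,k]+m[k+1,3]+p_{0}·p_k·p_{3}.
k=1: 0 + 1540 + 36·11·7 = 4312; k=2: 7920 + 0 + 36·20·7 = 12960.
Minimum: 4312 at k=1.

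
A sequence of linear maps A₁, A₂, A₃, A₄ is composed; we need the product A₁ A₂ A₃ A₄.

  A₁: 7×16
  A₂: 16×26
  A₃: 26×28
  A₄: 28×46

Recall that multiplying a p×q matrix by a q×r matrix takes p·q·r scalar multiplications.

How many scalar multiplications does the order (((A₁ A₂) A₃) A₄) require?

17024

(A₁ A₂): 7×16 by 16×26 → 7×26, cost 7·16·26 = 2912
((A₁ A₂) A₃): 7×26 by 26×28 → 7×28, cost 7·26·28 = 5096; cumulative 8008
(((A₁ A₂) A₃) A₄): 7×28 by 28×46 → 7×46, cost 7·28·46 = 9016; cumulative 17024
Total: 17024 scalar multiplications.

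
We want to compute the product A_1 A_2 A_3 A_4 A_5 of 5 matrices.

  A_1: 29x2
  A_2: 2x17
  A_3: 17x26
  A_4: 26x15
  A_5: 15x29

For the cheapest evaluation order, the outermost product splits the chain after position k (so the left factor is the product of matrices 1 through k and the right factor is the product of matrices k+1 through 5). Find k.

Adjacent pairs: A_1A_2 = 29·2·17 = 986; A_2A_3 = 2·17·26 = 884; A_3A_4 = 17·26·15 = 6630; A_4A_5 = 26·15·29 = 11310.
Length 3: A_1..A_3: k=1: 0+884+29·2·26=2392; k=2: 986+0+29·17·26=13804 → min 2392 | A_2..A_4: k=2: 0+6630+2·17·15=7140; k=3: 884+0+2·26·15=1664 → min 1664 | A_3..A_5: k=3: 0+11310+17·26·29=24128; k=4: 6630+0+17·15·29=14025 → min 14025.
Length 4: A_1..A_4: k=1: 0+1664+29·2·15=2534; k=2: 986+6630+29·17·15=15011; k=3: 2392+0+29·26·15=13702 → min 2534 | A_2..A_5: k=2: 0+14025+2·17·29=15011; k=3: 884+11310+2·26·29=13702; k=4: 1664+0+2·15·29=2534 → min 2534.
Top-level splits: k=1: (A_1..A_1)·(A_2..A_5) → 0+2534+29·2·29 = 4216; k=2: (A_1..A_2)·(A_3..A_5) → 986+14025+29·17·29 = 29308; k=3: (A_1..A_3)·(A_4..A_5) → 2392+11310+29·26·29 = 35568; k=4: (A_1..A_4)·(A_5..A_5) → 2534+0+29·15·29 = 15149.
Best split is after A_1, i.e. k = 1.

1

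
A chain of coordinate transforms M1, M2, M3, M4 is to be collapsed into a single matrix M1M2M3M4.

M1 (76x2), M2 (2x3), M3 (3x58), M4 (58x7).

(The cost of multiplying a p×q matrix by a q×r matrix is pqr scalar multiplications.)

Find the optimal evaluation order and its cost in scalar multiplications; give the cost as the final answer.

Adjacent pairs: M1M2 = 76·2·3 = 456; M2M3 = 2·3·58 = 348; M3M4 = 3·58·7 = 1218.
Length 3: M1..M3: k=1: 0+348+76·2·58=9164; k=2: 456+0+76·3·58=13680 → min 9164 | M2..M4: k=2: 0+1218+2·3·7=1260; k=3: 348+0+2·58·7=1160 → min 1160.
Length 4: M1..M4: k=1: 0+1160+76·2·7=2224; k=2: 456+1218+76·3·7=3270; k=3: 9164+0+76·58·7=40020 → min 2224.
Optimal parenthesization: (M1((M2M3)M4)) with cost 2224.

2224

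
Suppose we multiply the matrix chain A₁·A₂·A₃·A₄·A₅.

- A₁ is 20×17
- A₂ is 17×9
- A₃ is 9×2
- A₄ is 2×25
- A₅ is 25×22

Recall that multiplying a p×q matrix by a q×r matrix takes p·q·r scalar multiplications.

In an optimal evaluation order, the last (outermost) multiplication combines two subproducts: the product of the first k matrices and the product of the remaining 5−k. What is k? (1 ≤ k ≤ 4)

3

Adjacent pairs: A₁A₂ = 20·17·9 = 3060; A₂A₃ = 17·9·2 = 306; A₃A₄ = 9·2·25 = 450; A₄A₅ = 2·25·22 = 1100.
Length 3: A₁..A₃: k=1: 0+306+20·17·2=986; k=2: 3060+0+20·9·2=3420 → min 986 | A₂..A₄: k=2: 0+450+17·9·25=4275; k=3: 306+0+17·2·25=1156 → min 1156 | A₃..A₅: k=3: 0+1100+9·2·22=1496; k=4: 450+0+9·25·22=5400 → min 1496.
Length 4: A₁..A₄: k=1: 0+1156+20·17·25=9656; k=2: 3060+450+20·9·25=8010; k=3: 986+0+20·2·25=1986 → min 1986 | A₂..A₅: k=2: 0+1496+17·9·22=4862; k=3: 306+1100+17·2·22=2154; k=4: 1156+0+17·25·22=10506 → min 2154.
Top-level splits: k=1: (A₁..A₁)·(A₂..A₅) → 0+2154+20·17·22 = 9634; k=2: (A₁..A₂)·(A₃..A₅) → 3060+1496+20·9·22 = 8516; k=3: (A₁..A₃)·(A₄..A₅) → 986+1100+20·2·22 = 2966; k=4: (A₁..A₄)·(A₅..A₅) → 1986+0+20·25·22 = 12986.
Best split is after A₃, i.e. k = 3.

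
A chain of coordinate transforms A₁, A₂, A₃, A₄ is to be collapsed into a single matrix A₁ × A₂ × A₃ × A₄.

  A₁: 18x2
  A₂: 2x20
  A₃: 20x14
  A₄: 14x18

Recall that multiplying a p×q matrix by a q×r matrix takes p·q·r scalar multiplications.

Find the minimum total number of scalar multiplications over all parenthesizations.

1712

Adjacent pairs: A₁A₂ = 18·2·20 = 720; A₂A₃ = 2·20·14 = 560; A₃A₄ = 20·14·18 = 5040.
Length 3: A₁..A₃: k=1: 0+560+18·2·14=1064; k=2: 720+0+18·20·14=5760 → min 1064 | A₂..A₄: k=2: 0+5040+2·20·18=5760; k=3: 560+0+2·14·18=1064 → min 1064.
Length 4: A₁..A₄: k=1: 0+1064+18·2·18=1712; k=2: 720+5040+18·20·18=12240; k=3: 1064+0+18·14·18=5600 → min 1712.
Optimal order: (A₁ × ((A₂ × A₃) × A₄)) with cost 1712.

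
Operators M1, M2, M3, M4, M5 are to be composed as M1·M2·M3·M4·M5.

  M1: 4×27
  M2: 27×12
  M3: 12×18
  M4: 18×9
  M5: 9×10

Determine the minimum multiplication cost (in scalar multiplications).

Adjacent pairs: M1M2 = 4·27·12 = 1296; M2M3 = 27·12·18 = 5832; M3M4 = 12·18·9 = 1944; M4M5 = 18·9·10 = 1620.
Length 3: M1..M3: k=1: 0+5832+4·27·18=7776; k=2: 1296+0+4·12·18=2160 → min 2160 | M2..M4: k=2: 0+1944+27·12·9=4860; k=3: 5832+0+27·18·9=10206 → min 4860 | M3..M5: k=3: 0+1620+12·18·10=3780; k=4: 1944+0+12·9·10=3024 → min 3024.
Length 4: M1..M4: k=1: 0+4860+4·27·9=5832; k=2: 1296+1944+4·12·9=3672; k=3: 2160+0+4·18·9=2808 → min 2808 | M2..M5: k=2: 0+3024+27·12·10=6264; k=3: 5832+1620+27·18·10=12312; k=4: 4860+0+27·9·10=7290 → min 6264.
Length 5: M1..M5: k=1: 0+6264+4·27·10=7344; k=2: 1296+3024+4·12·10=4800; k=3: 2160+1620+4·18·10=4500; k=4: 2808+0+4·9·10=3168 → min 3168.
Optimal order: ((((M1·M2)·M3)·M4)·M5) with cost 3168.

3168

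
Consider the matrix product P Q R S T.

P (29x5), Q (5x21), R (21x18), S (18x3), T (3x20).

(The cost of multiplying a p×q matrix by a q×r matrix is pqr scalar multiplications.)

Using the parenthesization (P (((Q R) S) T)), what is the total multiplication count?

(Q R): 5×21 by 21×18 → 5×18, cost 5·21·18 = 1890
((Q R) S): 5×18 by 18×3 → 5×3, cost 5·18·3 = 270; cumulative 2160
(((Q R) S) T): 5×3 by 3×20 → 5×20, cost 5·3·20 = 300; cumulative 2460
(P (((Q R) S) T)): 29×5 by 5×20 → 29×20, cost 29·5·20 = 2900; cumulative 5360
Total: 5360 scalar multiplications.

5360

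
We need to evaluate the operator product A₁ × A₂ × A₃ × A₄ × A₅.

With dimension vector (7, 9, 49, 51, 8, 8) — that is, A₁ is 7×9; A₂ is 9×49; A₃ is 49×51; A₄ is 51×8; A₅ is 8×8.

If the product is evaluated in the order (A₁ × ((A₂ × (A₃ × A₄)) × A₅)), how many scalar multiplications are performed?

(A₃ × A₄): 49×51 by 51×8 → 49×8, cost 49·51·8 = 19992
(A₂ × (A₃ × A₄)): 9×49 by 49×8 → 9×8, cost 9·49·8 = 3528; cumulative 23520
((A₂ × (A₃ × A₄)) × A₅): 9×8 by 8×8 → 9×8, cost 9·8·8 = 576; cumulative 24096
(A₁ × ((A₂ × (A₃ × A₄)) × A₅)): 7×9 by 9×8 → 7×8, cost 7·9·8 = 504; cumulative 24600
Total: 24600 scalar multiplications.

24600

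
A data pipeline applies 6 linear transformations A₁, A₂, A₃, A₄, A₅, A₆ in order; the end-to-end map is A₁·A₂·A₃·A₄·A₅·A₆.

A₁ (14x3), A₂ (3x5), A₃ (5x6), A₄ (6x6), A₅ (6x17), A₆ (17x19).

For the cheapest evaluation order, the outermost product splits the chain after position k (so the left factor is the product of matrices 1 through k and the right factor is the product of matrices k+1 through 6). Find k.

Adjacent pairs: A₁A₂ = 14·3·5 = 210; A₂A₃ = 3·5·6 = 90; A₃A₄ = 5·6·6 = 180; A₄A₅ = 6·6·17 = 612; A₅A₆ = 6·17·19 = 1938.
Length 3: A₁..A₃: k=1: 0+90+14·3·6=342; k=2: 210+0+14·5·6=630 → min 342 | A₂..A₄: k=2: 0+180+3·5·6=270; k=3: 90+0+3·6·6=198 → min 198 | A₃..A₅: k=3: 0+612+5·6·17=1122; k=4: 180+0+5·6·17=690 → min 690 | A₄..A₆: k=4: 0+1938+6·6·19=2622; k=5: 612+0+6·17·19=2550 → min 2550.
Length 4: A₁..A₄: k=1: 0+198+14·3·6=450; k=2: 210+180+14·5·6=810; k=3: 342+0+14·6·6=846 → min 450 | A₂..A₅: k=2: 0+690+3·5·17=945; k=3: 90+612+3·6·17=1008; k=4: 198+0+3·6·17=504 → min 504 | A₃..A₆: k=3: 0+2550+5·6·19=3120; k=4: 180+1938+5·6·19=2688; k=5: 690+0+5·17·19=2305 → min 2305.
Length 5: A₁..A₅: k=1: 0+504+14·3·17=1218; k=2: 210+690+14·5·17=2090; k=3: 342+612+14·6·17=2382; k=4: 450+0+14·6·17=1878 → min 1218 | A₂..A₆: k=2: 0+2305+3·5·19=2590; k=3: 90+2550+3·6·19=2982; k=4: 198+1938+3·6·19=2478; k=5: 504+0+3·17·19=1473 → min 1473.
Top-level splits: k=1: (A₁..A₁)·(A₂..A₆) → 0+1473+14·3·19 = 2271; k=2: (A₁..A₂)·(A₃..A₆) → 210+2305+14·5·19 = 3845; k=3: (A₁..A₃)·(A₄..A₆) → 342+2550+14·6·19 = 4488; k=4: (A₁..A₄)·(A₅..A₆) → 450+1938+14·6·19 = 3984; k=5: (A₁..A₅)·(A₆..A₆) → 1218+0+14·17·19 = 5740.
Best split is after A₁, i.e. k = 1.

1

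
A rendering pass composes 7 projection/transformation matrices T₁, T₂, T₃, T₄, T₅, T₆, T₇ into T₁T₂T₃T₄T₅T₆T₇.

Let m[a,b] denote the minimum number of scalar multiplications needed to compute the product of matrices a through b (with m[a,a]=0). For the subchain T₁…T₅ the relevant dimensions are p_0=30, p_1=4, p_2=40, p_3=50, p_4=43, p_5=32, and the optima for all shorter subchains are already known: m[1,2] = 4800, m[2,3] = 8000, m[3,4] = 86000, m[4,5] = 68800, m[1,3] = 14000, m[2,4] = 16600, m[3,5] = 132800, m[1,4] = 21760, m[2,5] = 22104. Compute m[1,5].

25944

m[1,5] = min over k∈[1,4] of m[1,k]+m[k+1,5]+p_{0}·p_k·p_{5}.
k=1: 0 + 22104 + 30·4·32 = 25944; k=2: 4800 + 132800 + 30·40·32 = 176000; k=3: 14000 + 68800 + 30·50·32 = 130800; k=4: 21760 + 0 + 30·43·32 = 63040.
Minimum: 25944 at k=1.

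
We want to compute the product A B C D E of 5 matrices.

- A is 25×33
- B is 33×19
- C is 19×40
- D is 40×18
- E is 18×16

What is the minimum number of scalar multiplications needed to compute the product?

Adjacent pairs: AB = 25·33·19 = 15675; BC = 33·19·40 = 25080; CD = 19·40·18 = 13680; DE = 40·18·16 = 11520.
Length 3: A..C: k=1: 0+25080+25·33·40=58080; k=2: 15675+0+25·19·40=34675 → min 34675 | B..D: k=2: 0+13680+33·19·18=24966; k=3: 25080+0+33·40·18=48840 → min 24966 | C..E: k=3: 0+11520+19·40·16=23680; k=4: 13680+0+19·18·16=19152 → min 19152.
Length 4: A..D: k=1: 0+24966+25·33·18=39816; k=2: 15675+13680+25·19·18=37905; k=3: 34675+0+25·40·18=52675 → min 37905 | B..E: k=2: 0+19152+33·19·16=29184; k=3: 25080+11520+33·40·16=57720; k=4: 24966+0+33·18·16=34470 → min 29184.
Length 5: A..E: k=1: 0+29184+25·33·16=42384; k=2: 15675+19152+25·19·16=42427; k=3: 34675+11520+25·40·16=62195; k=4: 37905+0+25·18·16=45105 → min 42384.
Optimal order: (A (B ((C D) E))) with cost 42384.

42384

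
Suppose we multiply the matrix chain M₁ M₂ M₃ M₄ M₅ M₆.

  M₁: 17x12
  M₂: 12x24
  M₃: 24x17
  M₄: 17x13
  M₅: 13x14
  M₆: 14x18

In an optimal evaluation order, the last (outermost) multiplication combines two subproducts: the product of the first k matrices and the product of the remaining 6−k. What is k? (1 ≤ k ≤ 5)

1

Adjacent pairs: M₁M₂ = 17·12·24 = 4896; M₂M₃ = 12·24·17 = 4896; M₃M₄ = 24·17·13 = 5304; M₄M₅ = 17·13·14 = 3094; M₅M₆ = 13·14·18 = 3276.
Length 3: M₁..M₃: k=1: 0+4896+17·12·17=8364; k=2: 4896+0+17·24·17=11832 → min 8364 | M₂..M₄: k=2: 0+5304+12·24·13=9048; k=3: 4896+0+12·17·13=7548 → min 7548 | M₃..M₅: k=3: 0+3094+24·17·14=8806; k=4: 5304+0+24·13·14=9672 → min 8806 | M₄..M₆: k=4: 0+3276+17·13·18=7254; k=5: 3094+0+17·14·18=7378 → min 7254.
Length 4: M₁..M₄: k=1: 0+7548+17·12·13=10200; k=2: 4896+5304+17·24·13=15504; k=3: 8364+0+17·17·13=12121 → min 10200 | M₂..M₅: k=2: 0+8806+12·24·14=12838; k=3: 4896+3094+12·17·14=10846; k=4: 7548+0+12·13·14=9732 → min 9732 | M₃..M₆: k=3: 0+7254+24·17·18=14598; k=4: 5304+3276+24·13·18=14196; k=5: 8806+0+24·14·18=14854 → min 14196.
Length 5: M₁..M₅: k=1: 0+9732+17·12·14=12588; k=2: 4896+8806+17·24·14=19414; k=3: 8364+3094+17·17·14=15504; k=4: 10200+0+17·13·14=13294 → min 12588 | M₂..M₆: k=2: 0+14196+12·24·18=19380; k=3: 4896+7254+12·17·18=15822; k=4: 7548+3276+12·13·18=13632; k=5: 9732+0+12·14·18=12756 → min 12756.
Top-level splits: k=1: (M₁..M₁)·(M₂..M₆) → 0+12756+17·12·18 = 16428; k=2: (M₁..M₂)·(M₃..M₆) → 4896+14196+17·24·18 = 26436; k=3: (M₁..M₃)·(M₄..M₆) → 8364+7254+17·17·18 = 20820; k=4: (M₁..M₄)·(M₅..M₆) → 10200+3276+17·13·18 = 17454; k=5: (M₁..M₅)·(M₆..M₆) → 12588+0+17·14·18 = 16872.
Best split is after M₁, i.e. k = 1.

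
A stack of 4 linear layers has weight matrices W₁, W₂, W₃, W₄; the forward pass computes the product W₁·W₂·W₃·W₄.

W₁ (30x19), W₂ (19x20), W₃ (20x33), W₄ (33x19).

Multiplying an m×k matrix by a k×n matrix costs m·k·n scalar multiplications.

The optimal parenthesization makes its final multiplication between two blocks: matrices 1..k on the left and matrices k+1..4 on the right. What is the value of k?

1

Adjacent pairs: W₁W₂ = 30·19·20 = 11400; W₂W₃ = 19·20·33 = 12540; W₃W₄ = 20·33·19 = 12540.
Length 3: W₁..W₃: k=1: 0+12540+30·19·33=31350; k=2: 11400+0+30·20·33=31200 → min 31200 | W₂..W₄: k=2: 0+12540+19·20·19=19760; k=3: 12540+0+19·33·19=24453 → min 19760.
Top-level splits: k=1: (W₁..W₁)·(W₂..W₄) → 0+19760+30·19·19 = 30590; k=2: (W₁..W₂)·(W₃..W₄) → 11400+12540+30·20·19 = 35340; k=3: (W₁..W₃)·(W₄..W₄) → 31200+0+30·33·19 = 50010.
Best split is after W₁, i.e. k = 1.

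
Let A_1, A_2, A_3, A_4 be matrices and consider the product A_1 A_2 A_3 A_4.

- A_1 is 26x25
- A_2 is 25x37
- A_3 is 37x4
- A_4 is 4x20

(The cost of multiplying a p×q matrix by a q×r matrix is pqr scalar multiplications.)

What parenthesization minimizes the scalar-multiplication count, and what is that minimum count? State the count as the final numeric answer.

Adjacent pairs: A_1A_2 = 26·25·37 = 24050; A_2A_3 = 25·37·4 = 3700; A_3A_4 = 37·4·20 = 2960.
Length 3: A_1..A_3: k=1: 0+3700+26·25·4=6300; k=2: 24050+0+26·37·4=27898 → min 6300 | A_2..A_4: k=2: 0+2960+25·37·20=21460; k=3: 3700+0+25·4·20=5700 → min 5700.
Length 4: A_1..A_4: k=1: 0+5700+26·25·20=18700; k=2: 24050+2960+26·37·20=46250; k=3: 6300+0+26·4·20=8380 → min 8380.
Optimal parenthesization: ((A_1 (A_2 A_3)) A_4) with cost 8380.

8380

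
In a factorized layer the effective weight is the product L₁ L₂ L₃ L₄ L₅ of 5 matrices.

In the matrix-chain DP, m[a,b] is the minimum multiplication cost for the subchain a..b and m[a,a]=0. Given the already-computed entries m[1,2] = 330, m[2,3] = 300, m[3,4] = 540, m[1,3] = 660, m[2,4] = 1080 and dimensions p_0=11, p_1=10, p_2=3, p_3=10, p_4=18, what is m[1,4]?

m[1,4] = min over k∈[1,3] of m[1,k]+m[k+1,4]+p_{0}·p_k·p_{4}.
k=1: 0 + 1080 + 11·10·18 = 3060; k=2: 330 + 540 + 11·3·18 = 1464; k=3: 660 + 0 + 11·10·18 = 2640.
Minimum: 1464 at k=2.

1464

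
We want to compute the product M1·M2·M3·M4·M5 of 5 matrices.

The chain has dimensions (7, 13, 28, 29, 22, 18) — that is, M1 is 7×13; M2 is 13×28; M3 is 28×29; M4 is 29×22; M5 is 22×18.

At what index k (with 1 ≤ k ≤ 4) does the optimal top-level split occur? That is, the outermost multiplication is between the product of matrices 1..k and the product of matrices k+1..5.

Adjacent pairs: M1M2 = 7·13·28 = 2548; M2M3 = 13·28·29 = 10556; M3M4 = 28·29·22 = 17864; M4M5 = 29·22·18 = 11484.
Length 3: M1..M3: k=1: 0+10556+7·13·29=13195; k=2: 2548+0+7·28·29=8232 → min 8232 | M2..M4: k=2: 0+17864+13·28·22=25872; k=3: 10556+0+13·29·22=18850 → min 18850 | M3..M5: k=3: 0+11484+28·29·18=26100; k=4: 17864+0+28·22·18=28952 → min 26100.
Length 4: M1..M4: k=1: 0+18850+7·13·22=20852; k=2: 2548+17864+7·28·22=24724; k=3: 8232+0+7·29·22=12698 → min 12698 | M2..M5: k=2: 0+26100+13·28·18=32652; k=3: 10556+11484+13·29·18=28826; k=4: 18850+0+13·22·18=23998 → min 23998.
Top-level splits: k=1: (M1..M1)·(M2..M5) → 0+23998+7·13·18 = 25636; k=2: (M1..M2)·(M3..M5) → 2548+26100+7·28·18 = 32176; k=3: (M1..M3)·(M4..M5) → 8232+11484+7·29·18 = 23370; k=4: (M1..M4)·(M5..M5) → 12698+0+7·22·18 = 15470.
Best split is after M4, i.e. k = 4.

4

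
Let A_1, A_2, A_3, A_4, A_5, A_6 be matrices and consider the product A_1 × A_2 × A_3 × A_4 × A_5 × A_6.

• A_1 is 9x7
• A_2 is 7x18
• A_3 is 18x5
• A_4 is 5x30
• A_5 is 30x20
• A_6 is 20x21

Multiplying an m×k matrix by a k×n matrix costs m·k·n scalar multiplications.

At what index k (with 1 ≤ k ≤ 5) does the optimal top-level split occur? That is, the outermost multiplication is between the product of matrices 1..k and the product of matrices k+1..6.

Adjacent pairs: A_1A_2 = 9·7·18 = 1134; A_2A_3 = 7·18·5 = 630; A_3A_4 = 18·5·30 = 2700; A_4A_5 = 5·30·20 = 3000; A_5A_6 = 30·20·21 = 12600.
Length 3: A_1..A_3: k=1: 0+630+9·7·5=945; k=2: 1134+0+9·18·5=1944 → min 945 | A_2..A_4: k=2: 0+2700+7·18·30=6480; k=3: 630+0+7·5·30=1680 → min 1680 | A_3..A_5: k=3: 0+3000+18·5·20=4800; k=4: 2700+0+18·30·20=13500 → min 4800 | A_4..A_6: k=4: 0+12600+5·30·21=15750; k=5: 3000+0+5·20·21=5100 → min 5100.
Length 4: A_1..A_4: k=1: 0+1680+9·7·30=3570; k=2: 1134+2700+9·18·30=8694; k=3: 945+0+9·5·30=2295 → min 2295 | A_2..A_5: k=2: 0+4800+7·18·20=7320; k=3: 630+3000+7·5·20=4330; k=4: 1680+0+7·30·20=5880 → min 4330 | A_3..A_6: k=3: 0+5100+18·5·21=6990; k=4: 2700+12600+18·30·21=26640; k=5: 4800+0+18·20·21=12360 → min 6990.
Length 5: A_1..A_5: k=1: 0+4330+9·7·20=5590; k=2: 1134+4800+9·18·20=9174; k=3: 945+3000+9·5·20=4845; k=4: 2295+0+9·30·20=7695 → min 4845 | A_2..A_6: k=2: 0+6990+7·18·21=9636; k=3: 630+5100+7·5·21=6465; k=4: 1680+12600+7·30·21=18690; k=5: 4330+0+7·20·21=7270 → min 6465.
Top-level splits: k=1: (A_1..A_1)·(A_2..A_6) → 0+6465+9·7·21 = 7788; k=2: (A_1..A_2)·(A_3..A_6) → 1134+6990+9·18·21 = 11526; k=3: (A_1..A_3)·(A_4..A_6) → 945+5100+9·5·21 = 6990; k=4: (A_1..A_4)·(A_5..A_6) → 2295+12600+9·30·21 = 20565; k=5: (A_1..A_5)·(A_6..A_6) → 4845+0+9·20·21 = 8625.
Best split is after A_3, i.e. k = 3.

3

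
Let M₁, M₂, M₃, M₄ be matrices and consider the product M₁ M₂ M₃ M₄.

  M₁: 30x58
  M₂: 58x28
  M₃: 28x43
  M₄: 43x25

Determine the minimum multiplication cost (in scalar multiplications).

99820

Adjacent pairs: M₁M₂ = 30·58·28 = 48720; M₂M₃ = 58·28·43 = 69832; M₃M₄ = 28·43·25 = 30100.
Length 3: M₁..M₃: k=1: 0+69832+30·58·43=144652; k=2: 48720+0+30·28·43=84840 → min 84840 | M₂..M₄: k=2: 0+30100+58·28·25=70700; k=3: 69832+0+58·43·25=132182 → min 70700.
Length 4: M₁..M₄: k=1: 0+70700+30·58·25=114200; k=2: 48720+30100+30·28·25=99820; k=3: 84840+0+30·43·25=117090 → min 99820.
Optimal order: ((M₁ M₂) (M₃ M₄)) with cost 99820.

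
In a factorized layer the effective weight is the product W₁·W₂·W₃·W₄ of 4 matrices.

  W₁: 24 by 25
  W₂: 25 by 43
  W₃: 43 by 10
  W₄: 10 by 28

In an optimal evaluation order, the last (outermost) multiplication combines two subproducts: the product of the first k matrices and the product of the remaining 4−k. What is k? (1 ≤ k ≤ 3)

Adjacent pairs: W₁W₂ = 24·25·43 = 25800; W₂W₃ = 25·43·10 = 10750; W₃W₄ = 43·10·28 = 12040.
Length 3: W₁..W₃: k=1: 0+10750+24·25·10=16750; k=2: 25800+0+24·43·10=36120 → min 16750 | W₂..W₄: k=2: 0+12040+25·43·28=42140; k=3: 10750+0+25·10·28=17750 → min 17750.
Top-level splits: k=1: (W₁..W₁)·(W₂..W₄) → 0+17750+24·25·28 = 34550; k=2: (W₁..W₂)·(W₃..W₄) → 25800+12040+24·43·28 = 66736; k=3: (W₁..W₃)·(W₄..W₄) → 16750+0+24·10·28 = 23470.
Best split is after W₃, i.e. k = 3.

3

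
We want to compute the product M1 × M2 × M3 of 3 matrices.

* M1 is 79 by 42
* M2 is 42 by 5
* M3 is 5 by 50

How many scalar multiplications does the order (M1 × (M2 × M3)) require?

176400

(M2 × M3): 42×5 by 5×50 → 42×50, cost 42·5·50 = 10500
(M1 × (M2 × M3)): 79×42 by 42×50 → 79×50, cost 79·42·50 = 165900; cumulative 176400
Total: 176400 scalar multiplications.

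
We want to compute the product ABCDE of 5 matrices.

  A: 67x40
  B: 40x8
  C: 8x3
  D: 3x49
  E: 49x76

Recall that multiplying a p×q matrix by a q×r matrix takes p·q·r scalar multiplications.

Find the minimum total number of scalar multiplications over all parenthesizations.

Adjacent pairs: AB = 67·40·8 = 21440; BC = 40·8·3 = 960; CD = 8·3·49 = 1176; DE = 3·49·76 = 11172.
Length 3: A..C: k=1: 0+960+67·40·3=9000; k=2: 21440+0+67·8·3=23048 → min 9000 | B..D: k=2: 0+1176+40·8·49=16856; k=3: 960+0+40·3·49=6840 → min 6840 | C..E: k=3: 0+11172+8·3·76=12996; k=4: 1176+0+8·49·76=30968 → min 12996.
Length 4: A..D: k=1: 0+6840+67·40·49=138160; k=2: 21440+1176+67·8·49=48880; k=3: 9000+0+67·3·49=18849 → min 18849 | B..E: k=2: 0+12996+40·8·76=37316; k=3: 960+11172+40·3·76=21252; k=4: 6840+0+40·49·76=155800 → min 21252.
Length 5: A..E: k=1: 0+21252+67·40·76=224932; k=2: 21440+12996+67·8·76=75172; k=3: 9000+11172+67·3·76=35448; k=4: 18849+0+67·49·76=268357 → min 35448.
Optimal order: ((A(BC))(DE)) with cost 35448.

35448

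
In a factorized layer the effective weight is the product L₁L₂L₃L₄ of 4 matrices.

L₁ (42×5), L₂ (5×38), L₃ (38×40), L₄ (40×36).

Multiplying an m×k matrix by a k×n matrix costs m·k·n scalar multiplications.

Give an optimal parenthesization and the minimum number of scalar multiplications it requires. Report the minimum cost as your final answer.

Adjacent pairs: L₁L₂ = 42·5·38 = 7980; L₂L₃ = 5·38·40 = 7600; L₃L₄ = 38·40·36 = 54720.
Length 3: L₁..L₃: k=1: 0+7600+42·5·40=16000; k=2: 7980+0+42·38·40=71820 → min 16000 | L₂..L₄: k=2: 0+54720+5·38·36=61560; k=3: 7600+0+5·40·36=14800 → min 14800.
Length 4: L₁..L₄: k=1: 0+14800+42·5·36=22360; k=2: 7980+54720+42·38·36=120156; k=3: 16000+0+42·40·36=76480 → min 22360.
Optimal parenthesization: (L₁((L₂L₃)L₄)) with cost 22360.

22360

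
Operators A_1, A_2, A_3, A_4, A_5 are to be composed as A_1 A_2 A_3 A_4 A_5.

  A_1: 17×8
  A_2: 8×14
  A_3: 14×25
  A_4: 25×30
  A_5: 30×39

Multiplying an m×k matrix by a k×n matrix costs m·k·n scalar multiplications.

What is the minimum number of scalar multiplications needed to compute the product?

Adjacent pairs: A_1A_2 = 17·8·14 = 1904; A_2A_3 = 8·14·25 = 2800; A_3A_4 = 14·25·30 = 10500; A_4A_5 = 25·30·39 = 29250.
Length 3: A_1..A_3: k=1: 0+2800+17·8·25=6200; k=2: 1904+0+17·14·25=7854 → min 6200 | A_2..A_4: k=2: 0+10500+8·14·30=13860; k=3: 2800+0+8·25·30=8800 → min 8800 | A_3..A_5: k=3: 0+29250+14·25·39=42900; k=4: 10500+0+14·30·39=26880 → min 26880.
Length 4: A_1..A_4: k=1: 0+8800+17·8·30=12880; k=2: 1904+10500+17·14·30=19544; k=3: 6200+0+17·25·30=18950 → min 12880 | A_2..A_5: k=2: 0+26880+8·14·39=31248; k=3: 2800+29250+8·25·39=39850; k=4: 8800+0+8·30·39=18160 → min 18160.
Length 5: A_1..A_5: k=1: 0+18160+17·8·39=23464; k=2: 1904+26880+17·14·39=38066; k=3: 6200+29250+17·25·39=52025; k=4: 12880+0+17·30·39=32770 → min 23464.
Optimal order: (A_1 (((A_2 A_3) A_4) A_5)) with cost 23464.

23464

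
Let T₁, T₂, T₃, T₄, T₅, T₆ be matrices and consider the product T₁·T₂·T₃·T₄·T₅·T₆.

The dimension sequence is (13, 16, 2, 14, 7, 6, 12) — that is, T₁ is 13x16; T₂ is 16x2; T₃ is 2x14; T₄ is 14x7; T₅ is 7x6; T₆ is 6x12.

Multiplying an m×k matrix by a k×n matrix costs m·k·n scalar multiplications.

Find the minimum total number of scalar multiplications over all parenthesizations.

Adjacent pairs: T₁T₂ = 13·16·2 = 416; T₂T₃ = 16·2·14 = 448; T₃T₄ = 2·14·7 = 196; T₄T₅ = 14·7·6 = 588; T₅T₆ = 7·6·12 = 504.
Length 3: T₁..T₃: k=1: 0+448+13·16·14=3360; k=2: 416+0+13·2·14=780 → min 780 | T₂..T₄: k=2: 0+196+16·2·7=420; k=3: 448+0+16·14·7=2016 → min 420 | T₃..T₅: k=3: 0+588+2·14·6=756; k=4: 196+0+2·7·6=280 → min 280 | T₄..T₆: k=4: 0+504+14·7·12=1680; k=5: 588+0+14·6·12=1596 → min 1596.
Length 4: T₁..T₄: k=1: 0+420+13·16·7=1876; k=2: 416+196+13·2·7=794; k=3: 780+0+13·14·7=2054 → min 794 | T₂..T₅: k=2: 0+280+16·2·6=472; k=3: 448+588+16·14·6=2380; k=4: 420+0+16·7·6=1092 → min 472 | T₃..T₆: k=3: 0+1596+2·14·12=1932; k=4: 196+504+2·7·12=868; k=5: 280+0+2·6·12=424 → min 424.
Length 5: T₁..T₅: k=1: 0+472+13·16·6=1720; k=2: 416+280+13·2·6=852; k=3: 780+588+13·14·6=2460; k=4: 794+0+13·7·6=1340 → min 852 | T₂..T₆: k=2: 0+424+16·2·12=808; k=3: 448+1596+16·14·12=4732; k=4: 420+504+16·7·12=2268; k=5: 472+0+16·6·12=1624 → min 808.
Length 6: T₁..T₆: k=1: 0+808+13·16·12=3304; k=2: 416+424+13·2·12=1152; k=3: 780+1596+13·14·12=4560; k=4: 794+504+13·7·12=2390; k=5: 852+0+13·6·12=1788 → min 1152.
Optimal order: ((T₁·T₂)·(((T₃·T₄)·T₅)·T₆)) with cost 1152.

1152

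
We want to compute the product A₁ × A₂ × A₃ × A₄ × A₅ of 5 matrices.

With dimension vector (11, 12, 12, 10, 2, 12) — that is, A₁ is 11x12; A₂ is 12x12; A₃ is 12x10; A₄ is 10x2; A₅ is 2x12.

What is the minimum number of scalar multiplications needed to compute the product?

1056

Adjacent pairs: A₁A₂ = 11·12·12 = 1584; A₂A₃ = 12·12·10 = 1440; A₃A₄ = 12·10·2 = 240; A₄A₅ = 10·2·12 = 240.
Length 3: A₁..A₃: k=1: 0+1440+11·12·10=2760; k=2: 1584+0+11·12·10=2904 → min 2760 | A₂..A₄: k=2: 0+240+12·12·2=528; k=3: 1440+0+12·10·2=1680 → min 528 | A₃..A₅: k=3: 0+240+12·10·12=1680; k=4: 240+0+12·2·12=528 → min 528.
Length 4: A₁..A₄: k=1: 0+528+11·12·2=792; k=2: 1584+240+11·12·2=2088; k=3: 2760+0+11·10·2=2980 → min 792 | A₂..A₅: k=2: 0+528+12·12·12=2256; k=3: 1440+240+12·10·12=3120; k=4: 528+0+12·2·12=816 → min 816.
Length 5: A₁..A₅: k=1: 0+816+11·12·12=2400; k=2: 1584+528+11·12·12=3696; k=3: 2760+240+11·10·12=4320; k=4: 792+0+11·2·12=1056 → min 1056.
Optimal order: ((A₁ × (A₂ × (A₃ × A₄))) × A₅) with cost 1056.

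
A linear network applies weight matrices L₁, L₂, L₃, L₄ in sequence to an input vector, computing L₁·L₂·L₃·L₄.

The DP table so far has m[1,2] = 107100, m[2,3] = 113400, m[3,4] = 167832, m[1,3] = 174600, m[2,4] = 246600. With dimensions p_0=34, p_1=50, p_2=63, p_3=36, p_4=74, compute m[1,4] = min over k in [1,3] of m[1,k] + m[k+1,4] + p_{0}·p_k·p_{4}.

265176

m[1,4] = min over k∈[1,3] of m[1,k]+m[k+1,4]+p_{0}·p_k·p_{4}.
k=1: 0 + 246600 + 34·50·74 = 372400; k=2: 107100 + 167832 + 34·63·74 = 433440; k=3: 174600 + 0 + 34·36·74 = 265176.
Minimum: 265176 at k=3.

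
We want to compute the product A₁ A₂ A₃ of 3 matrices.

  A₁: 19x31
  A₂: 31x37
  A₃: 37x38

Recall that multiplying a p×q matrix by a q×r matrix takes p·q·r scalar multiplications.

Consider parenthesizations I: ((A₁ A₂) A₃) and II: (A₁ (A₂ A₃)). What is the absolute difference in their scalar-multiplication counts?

Order I = ((A₁ A₂) A₃): (A₁ A₂): 19×31 by 31×37 → 19×37, cost 19·31·37 = 21793; ((A₁ A₂) A₃): 19×37 by 37×38 → 19×38, cost 19·37·38 = 26714; cumulative 48507. Total 48507.
Order II = (A₁ (A₂ A₃)): (A₂ A₃): 31×37 by 37×38 → 31×38, cost 31·37·38 = 43586; (A₁ (A₂ A₃)): 19×31 by 31×38 → 19×38, cost 19·31·38 = 22382; cumulative 65968. Total 65968.
Difference: |48507 − 65968| = 17461.

17461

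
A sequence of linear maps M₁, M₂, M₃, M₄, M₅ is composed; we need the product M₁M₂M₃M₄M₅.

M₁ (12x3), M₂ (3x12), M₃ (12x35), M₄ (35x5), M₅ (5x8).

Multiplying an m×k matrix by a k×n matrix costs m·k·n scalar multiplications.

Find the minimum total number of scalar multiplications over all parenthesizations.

2193

Adjacent pairs: M₁M₂ = 12·3·12 = 432; M₂M₃ = 3·12·35 = 1260; M₃M₄ = 12·35·5 = 2100; M₄M₅ = 35·5·8 = 1400.
Length 3: M₁..M₃: k=1: 0+1260+12·3·35=2520; k=2: 432+0+12·12·35=5472 → min 2520 | M₂..M₄: k=2: 0+2100+3·12·5=2280; k=3: 1260+0+3·35·5=1785 → min 1785 | M₃..M₅: k=3: 0+1400+12·35·8=4760; k=4: 2100+0+12·5·8=2580 → min 2580.
Length 4: M₁..M₄: k=1: 0+1785+12·3·5=1965; k=2: 432+2100+12·12·5=3252; k=3: 2520+0+12·35·5=4620 → min 1965 | M₂..M₅: k=2: 0+2580+3·12·8=2868; k=3: 1260+1400+3·35·8=3500; k=4: 1785+0+3·5·8=1905 → min 1905.
Length 5: M₁..M₅: k=1: 0+1905+12·3·8=2193; k=2: 432+2580+12·12·8=4164; k=3: 2520+1400+12·35·8=7280; k=4: 1965+0+12·5·8=2445 → min 2193.
Optimal order: (M₁(((M₂M₃)M₄)M₅)) with cost 2193.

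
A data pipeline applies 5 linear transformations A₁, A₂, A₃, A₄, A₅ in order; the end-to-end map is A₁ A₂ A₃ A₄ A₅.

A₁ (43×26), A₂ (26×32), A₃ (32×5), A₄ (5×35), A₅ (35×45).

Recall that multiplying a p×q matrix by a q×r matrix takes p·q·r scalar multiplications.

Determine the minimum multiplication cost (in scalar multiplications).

27300

Adjacent pairs: A₁A₂ = 43·26·32 = 35776; A₂A₃ = 26·32·5 = 4160; A₃A₄ = 32·5·35 = 5600; A₄A₅ = 5·35·45 = 7875.
Length 3: A₁..A₃: k=1: 0+4160+43·26·5=9750; k=2: 35776+0+43·32·5=42656 → min 9750 | A₂..A₄: k=2: 0+5600+26·32·35=34720; k=3: 4160+0+26·5·35=8710 → min 8710 | A₃..A₅: k=3: 0+7875+32·5·45=15075; k=4: 5600+0+32·35·45=56000 → min 15075.
Length 4: A₁..A₄: k=1: 0+8710+43·26·35=47840; k=2: 35776+5600+43·32·35=89536; k=3: 9750+0+43·5·35=17275 → min 17275 | A₂..A₅: k=2: 0+15075+26·32·45=52515; k=3: 4160+7875+26·5·45=17885; k=4: 8710+0+26·35·45=49660 → min 17885.
Length 5: A₁..A₅: k=1: 0+17885+43·26·45=68195; k=2: 35776+15075+43·32·45=112771; k=3: 9750+7875+43·5·45=27300; k=4: 17275+0+43·35·45=85000 → min 27300.
Optimal order: ((A₁ (A₂ A₃)) (A₄ A₅)) with cost 27300.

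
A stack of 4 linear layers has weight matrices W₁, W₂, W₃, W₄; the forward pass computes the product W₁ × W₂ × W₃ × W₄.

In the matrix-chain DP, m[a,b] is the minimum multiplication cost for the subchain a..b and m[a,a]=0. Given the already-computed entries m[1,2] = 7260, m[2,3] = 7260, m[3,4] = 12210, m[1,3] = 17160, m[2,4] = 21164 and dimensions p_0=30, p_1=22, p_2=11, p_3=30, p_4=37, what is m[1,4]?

m[1,4] = min over k∈[1,3] of m[1,k]+m[k+1,4]+p_{0}·p_k·p_{4}.
k=1: 0 + 21164 + 30·22·37 = 45584; k=2: 7260 + 12210 + 30·11·37 = 31680; k=3: 17160 + 0 + 30·30·37 = 50460.
Minimum: 31680 at k=2.

31680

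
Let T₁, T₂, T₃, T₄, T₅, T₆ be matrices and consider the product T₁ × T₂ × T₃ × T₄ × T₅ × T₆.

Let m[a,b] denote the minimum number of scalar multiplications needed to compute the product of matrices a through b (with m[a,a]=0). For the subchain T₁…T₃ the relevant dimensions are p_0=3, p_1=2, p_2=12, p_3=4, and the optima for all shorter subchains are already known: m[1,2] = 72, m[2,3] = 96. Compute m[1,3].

m[1,3] = min over k∈[1,2] of m[1,k]+m[k+1,3]+p_{0}·p_k·p_{3}.
k=1: 0 + 96 + 3·2·4 = 120; k=2: 72 + 0 + 3·12·4 = 216.
Minimum: 120 at k=1.

120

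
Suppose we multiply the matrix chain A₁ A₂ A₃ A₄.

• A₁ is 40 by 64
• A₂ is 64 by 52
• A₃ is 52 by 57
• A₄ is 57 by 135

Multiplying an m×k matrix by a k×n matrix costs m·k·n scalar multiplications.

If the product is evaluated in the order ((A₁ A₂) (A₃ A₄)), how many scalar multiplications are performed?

(A₁ A₂): 40×64 by 64×52 → 40×52, cost 40·64·52 = 133120
(A₃ A₄): 52×57 by 57×135 → 52×135, cost 52·57·135 = 400140
((A₁ A₂) (A₃ A₄)): 40×52 by 52×135 → 40×135, cost 40·52·135 = 280800; cumulative 814060
Total: 814060 scalar multiplications.

814060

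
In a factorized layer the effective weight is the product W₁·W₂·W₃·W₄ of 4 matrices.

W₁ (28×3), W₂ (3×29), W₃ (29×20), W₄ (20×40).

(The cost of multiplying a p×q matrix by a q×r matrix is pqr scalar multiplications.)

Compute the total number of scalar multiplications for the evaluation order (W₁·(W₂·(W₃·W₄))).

30040

(W₃·W₄): 29×20 by 20×40 → 29×40, cost 29·20·40 = 23200
(W₂·(W₃·W₄)): 3×29 by 29×40 → 3×40, cost 3·29·40 = 3480; cumulative 26680
(W₁·(W₂·(W₃·W₄))): 28×3 by 3×40 → 28×40, cost 28·3·40 = 3360; cumulative 30040
Total: 30040 scalar multiplications.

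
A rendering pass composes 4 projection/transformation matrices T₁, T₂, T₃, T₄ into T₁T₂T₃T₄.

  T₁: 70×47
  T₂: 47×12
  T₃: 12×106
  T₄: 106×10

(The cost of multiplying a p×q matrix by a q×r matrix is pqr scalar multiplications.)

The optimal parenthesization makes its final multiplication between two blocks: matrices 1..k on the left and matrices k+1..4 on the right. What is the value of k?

1

Adjacent pairs: T₁T₂ = 70·47·12 = 39480; T₂T₃ = 47·12·106 = 59784; T₃T₄ = 12·106·10 = 12720.
Length 3: T₁..T₃: k=1: 0+59784+70·47·106=408524; k=2: 39480+0+70·12·106=128520 → min 128520 | T₂..T₄: k=2: 0+12720+47·12·10=18360; k=3: 59784+0+47·106·10=109604 → min 18360.
Top-level splits: k=1: (T₁..T₁)·(T₂..T₄) → 0+18360+70·47·10 = 51260; k=2: (T₁..T₂)·(T₃..T₄) → 39480+12720+70·12·10 = 60600; k=3: (T₁..T₃)·(T₄..T₄) → 128520+0+70·106·10 = 202720.
Best split is after T₁, i.e. k = 1.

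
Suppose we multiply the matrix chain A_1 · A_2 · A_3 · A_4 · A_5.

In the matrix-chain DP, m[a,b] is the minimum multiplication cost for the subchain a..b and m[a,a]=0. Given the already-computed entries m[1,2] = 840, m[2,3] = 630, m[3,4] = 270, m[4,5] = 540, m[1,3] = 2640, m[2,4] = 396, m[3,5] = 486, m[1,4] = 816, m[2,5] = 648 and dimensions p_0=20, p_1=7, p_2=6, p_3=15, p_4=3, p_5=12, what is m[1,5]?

m[1,5] = min over k∈[1,4] of m[1,k]+m[k+1,5]+p_{0}·p_k·p_{5}.
k=1: 0 + 648 + 20·7·12 = 2328; k=2: 840 + 486 + 20·6·12 = 2766; k=3: 2640 + 540 + 20·15·12 = 6780; k=4: 816 + 0 + 20·3·12 = 1536.
Minimum: 1536 at k=4.

1536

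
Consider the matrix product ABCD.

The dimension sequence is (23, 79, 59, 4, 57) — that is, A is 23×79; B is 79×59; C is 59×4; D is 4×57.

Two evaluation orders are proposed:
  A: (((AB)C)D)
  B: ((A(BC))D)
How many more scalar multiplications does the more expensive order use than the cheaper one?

86719

Order A = (((AB)C)D): (AB): 23×79 by 79×59 → 23×59, cost 23·79·59 = 107203; ((AB)C): 23×59 by 59×4 → 23×4, cost 23·59·4 = 5428; cumulative 112631; (((AB)C)D): 23×4 by 4×57 → 23×57, cost 23·4·57 = 5244; cumulative 117875. Total 117875.
Order B = ((A(BC))D): (BC): 79×59 by 59×4 → 79×4, cost 79·59·4 = 18644; (A(BC)): 23×79 by 79×4 → 23×4, cost 23·79·4 = 7268; cumulative 25912; ((A(BC))D): 23×4 by 4×57 → 23×57, cost 23·4·57 = 5244; cumulative 31156. Total 31156.
Difference: |117875 − 31156| = 86719.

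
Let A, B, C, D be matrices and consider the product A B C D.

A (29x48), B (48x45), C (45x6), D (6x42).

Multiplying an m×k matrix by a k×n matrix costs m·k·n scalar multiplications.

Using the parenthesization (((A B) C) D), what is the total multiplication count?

(A B): 29×48 by 48×45 → 29×45, cost 29·48·45 = 62640
((A B) C): 29×45 by 45×6 → 29×6, cost 29·45·6 = 7830; cumulative 70470
(((A B) C) D): 29×6 by 6×42 → 29×42, cost 29·6·42 = 7308; cumulative 77778
Total: 77778 scalar multiplications.

77778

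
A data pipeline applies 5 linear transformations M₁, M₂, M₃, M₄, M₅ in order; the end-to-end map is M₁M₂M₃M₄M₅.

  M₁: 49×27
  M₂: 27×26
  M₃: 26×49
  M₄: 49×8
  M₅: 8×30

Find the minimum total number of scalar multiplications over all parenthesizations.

Adjacent pairs: M₁M₂ = 49·27·26 = 34398; M₂M₃ = 27·26·49 = 34398; M₃M₄ = 26·49·8 = 10192; M₄M₅ = 49·8·30 = 11760.
Length 3: M₁..M₃: k=1: 0+34398+49·27·49=99225; k=2: 34398+0+49·26·49=96824 → min 96824 | M₂..M₄: k=2: 0+10192+27·26·8=15808; k=3: 34398+0+27·49·8=44982 → min 15808 | M₃..M₅: k=3: 0+11760+26·49·30=49980; k=4: 10192+0+26·8·30=16432 → min 16432.
Length 4: M₁..M₄: k=1: 0+15808+49·27·8=26392; k=2: 34398+10192+49·26·8=54782; k=3: 96824+0+49·49·8=116032 → min 26392 | M₂..M₅: k=2: 0+16432+27·26·30=37492; k=3: 34398+11760+27·49·30=85848; k=4: 15808+0+27·8·30=22288 → min 22288.
Length 5: M₁..M₅: k=1: 0+22288+49·27·30=61978; k=2: 34398+16432+49·26·30=89050; k=3: 96824+11760+49·49·30=180614; k=4: 26392+0+49·8·30=38152 → min 38152.
Optimal order: ((M₁(M₂(M₃M₄)))M₅) with cost 38152.

38152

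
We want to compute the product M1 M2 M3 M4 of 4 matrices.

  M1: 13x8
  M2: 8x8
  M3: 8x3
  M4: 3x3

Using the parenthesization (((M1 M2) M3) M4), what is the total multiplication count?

(M1 M2): 13×8 by 8×8 → 13×8, cost 13·8·8 = 832
((M1 M2) M3): 13×8 by 8×3 → 13×3, cost 13·8·3 = 312; cumulative 1144
(((M1 M2) M3) M4): 13×3 by 3×3 → 13×3, cost 13·3·3 = 117; cumulative 1261
Total: 1261 scalar multiplications.

1261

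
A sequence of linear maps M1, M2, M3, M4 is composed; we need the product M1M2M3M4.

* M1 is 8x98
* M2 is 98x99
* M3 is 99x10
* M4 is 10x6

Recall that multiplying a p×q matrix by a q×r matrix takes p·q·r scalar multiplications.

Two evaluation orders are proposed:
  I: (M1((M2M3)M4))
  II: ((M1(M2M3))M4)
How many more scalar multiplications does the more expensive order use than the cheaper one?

Order I = (M1((M2M3)M4)): (M2M3): 98×99 by 99×10 → 98×10, cost 98·99·10 = 97020; ((M2M3)M4): 98×10 by 10×6 → 98×6, cost 98·10·6 = 5880; cumulative 102900; (M1((M2M3)M4)): 8×98 by 98×6 → 8×6, cost 8·98·6 = 4704; cumulative 107604. Total 107604.
Order II = ((M1(M2M3))M4): (M2M3): 98×99 by 99×10 → 98×10, cost 98·99·10 = 97020; (M1(M2M3)): 8×98 by 98×10 → 8×10, cost 8·98·10 = 7840; cumulative 104860; ((M1(M2M3))M4): 8×10 by 10×6 → 8×6, cost 8·10·6 = 480; cumulative 105340. Total 105340.
Difference: |107604 − 105340| = 2264.

2264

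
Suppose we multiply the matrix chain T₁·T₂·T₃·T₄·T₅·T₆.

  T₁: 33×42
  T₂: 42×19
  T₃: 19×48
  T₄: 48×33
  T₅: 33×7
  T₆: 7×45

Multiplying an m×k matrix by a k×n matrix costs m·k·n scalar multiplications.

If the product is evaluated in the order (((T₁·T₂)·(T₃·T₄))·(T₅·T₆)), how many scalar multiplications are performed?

136521

(T₁·T₂): 33×42 by 42×19 → 33×19, cost 33·42·19 = 26334
(T₃·T₄): 19×48 by 48×33 → 19×33, cost 19·48·33 = 30096
((T₁·T₂)·(T₃·T₄)): 33×19 by 19×33 → 33×33, cost 33·19·33 = 20691; cumulative 77121
(T₅·T₆): 33×7 by 7×45 → 33×45, cost 33·7·45 = 10395
(((T₁·T₂)·(T₃·T₄))·(T₅·T₆)): 33×33 by 33×45 → 33×45, cost 33·33·45 = 49005; cumulative 136521
Total: 136521 scalar multiplications.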